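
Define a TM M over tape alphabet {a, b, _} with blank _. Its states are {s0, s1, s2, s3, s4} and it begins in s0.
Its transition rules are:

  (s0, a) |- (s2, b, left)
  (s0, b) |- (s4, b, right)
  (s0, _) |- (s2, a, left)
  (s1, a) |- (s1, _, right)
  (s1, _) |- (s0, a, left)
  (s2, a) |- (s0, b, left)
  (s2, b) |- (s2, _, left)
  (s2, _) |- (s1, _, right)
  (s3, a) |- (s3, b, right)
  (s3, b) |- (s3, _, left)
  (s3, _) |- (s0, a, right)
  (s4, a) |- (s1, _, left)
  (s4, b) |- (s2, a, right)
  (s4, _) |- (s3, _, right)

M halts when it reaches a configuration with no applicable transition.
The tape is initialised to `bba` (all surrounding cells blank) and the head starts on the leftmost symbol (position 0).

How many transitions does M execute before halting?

state=s0 head=0 tape=__[b]ba   (s0,b)→(s4,b,right)
state=s4 head=1 tape=__b[b]a   (s4,b)→(s2,a,right)
state=s2 head=2 tape=__ba[a]   (s2,a)→(s0,b,left)
state=s0 head=1 tape=__b[a]b   (s0,a)→(s2,b,left)
state=s2 head=0 tape=__[b]bb   (s2,b)→(s2,_,left)
state=s2 head=-1 tape=_[_]_bb   (s2,_)→(s1,_,right)
state=s1 head=0 tape=__[_]bb   (s1,_)→(s0,a,left)
state=s0 head=-1 tape=_[_]abb   (s0,_)→(s2,a,left)
state=s2 head=-2 tape=[_]aabb   (s2,_)→(s1,_,right)
state=s1 head=-1 tape=_[a]abb   (s1,a)→(s1,_,right)
state=s1 head=0 tape=__[a]bb   (s1,a)→(s1,_,right)
state=s1 head=1 tape=___[b]b
M halts after 11 transitions.

11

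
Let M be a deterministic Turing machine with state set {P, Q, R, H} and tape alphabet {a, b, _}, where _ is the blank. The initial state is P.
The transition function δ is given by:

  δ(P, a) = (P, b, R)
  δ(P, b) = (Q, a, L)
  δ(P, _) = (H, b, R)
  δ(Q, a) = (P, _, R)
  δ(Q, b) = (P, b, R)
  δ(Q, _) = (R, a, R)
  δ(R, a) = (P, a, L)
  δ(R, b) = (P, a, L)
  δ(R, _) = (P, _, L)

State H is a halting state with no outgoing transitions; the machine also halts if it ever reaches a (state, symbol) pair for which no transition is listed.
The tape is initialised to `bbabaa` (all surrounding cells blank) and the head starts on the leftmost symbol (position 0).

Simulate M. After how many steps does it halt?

15

state=P head=0 tape=_[b]babaa__   (P,b)→(Q,a,L)
state=Q head=-1 tape=[_]ababaa__   (Q,_)→(R,a,R)
state=R head=0 tape=a[a]babaa__   (R,a)→(P,a,L)
state=P head=-1 tape=[a]ababaa__   (P,a)→(P,b,R)
state=P head=0 tape=b[a]babaa__   (P,a)→(P,b,R)
state=P head=1 tape=bb[b]abaa__   (P,b)→(Q,a,L)
state=Q head=0 tape=b[b]aabaa__   (Q,b)→(P,b,R)
state=P head=1 tape=bb[a]abaa__   (P,a)→(P,b,R)
state=P head=2 tape=bbb[a]baa__   (P,a)→(P,b,R)
state=P head=3 tape=bbbb[b]aa__   (P,b)→(Q,a,L)
state=Q head=2 tape=bbb[b]aaa__   (Q,b)→(P,b,R)
state=P head=3 tape=bbbb[a]aa__   (P,a)→(P,b,R)
state=P head=4 tape=bbbbb[a]a__   (P,a)→(P,b,R)
state=P head=5 tape=bbbbbb[a]__   (P,a)→(P,b,R)
state=P head=6 tape=bbbbbbb[_]_   (P,_)→(H,b,R)
state=H head=7 tape=bbbbbbbb[_]
M halts after 15 transitions.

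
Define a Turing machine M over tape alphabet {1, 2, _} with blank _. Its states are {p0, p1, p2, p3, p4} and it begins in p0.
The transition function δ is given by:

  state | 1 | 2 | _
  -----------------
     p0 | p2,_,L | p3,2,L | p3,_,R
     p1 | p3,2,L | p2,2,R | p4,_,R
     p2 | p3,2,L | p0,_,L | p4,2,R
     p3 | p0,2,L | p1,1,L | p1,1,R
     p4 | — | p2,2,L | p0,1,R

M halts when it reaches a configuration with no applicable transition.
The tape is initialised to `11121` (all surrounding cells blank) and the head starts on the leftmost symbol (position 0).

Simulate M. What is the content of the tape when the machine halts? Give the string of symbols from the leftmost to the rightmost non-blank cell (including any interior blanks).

p0 | __[1]1121   read 1 → write _, move L, go to p2
p2 | _[_]_1121   read _ → write 2, move R, go to p4
p4 | _2[_]1121   read _ → write 1, move R, go to p0
p0 | _21[1]121   read 1 → write _, move L, go to p2
p2 | _2[1]_121   read 1 → write 2, move L, go to p3
p3 | _[2]2_121   read 2 → write 1, move L, go to p1
p1 | [_]12_121   read _ → write _, move R, go to p4
p4 | _[1]2_121
The non-blank tape span at halt is 12_121.

12_121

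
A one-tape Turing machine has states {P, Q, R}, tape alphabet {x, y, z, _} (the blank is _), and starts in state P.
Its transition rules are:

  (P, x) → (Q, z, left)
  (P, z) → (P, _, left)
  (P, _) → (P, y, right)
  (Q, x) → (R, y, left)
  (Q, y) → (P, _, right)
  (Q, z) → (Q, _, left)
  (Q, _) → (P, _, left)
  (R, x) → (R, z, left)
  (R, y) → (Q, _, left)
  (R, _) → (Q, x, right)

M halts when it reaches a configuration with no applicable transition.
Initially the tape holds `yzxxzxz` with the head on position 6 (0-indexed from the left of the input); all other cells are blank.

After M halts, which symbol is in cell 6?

_

P | yzxxzx[z]   read z → write _, move left, go to P
P | yzxxz[x]_   read x → write z, move left, go to Q
Q | yzxx[z]z_   read z → write _, move left, go to Q
Q | yzx[x]_z_   read x → write y, move left, go to R
R | yz[x]y_z_   read x → write z, move left, go to R
R | y[z]zy_z_
Cell 6 holds _ when M halts.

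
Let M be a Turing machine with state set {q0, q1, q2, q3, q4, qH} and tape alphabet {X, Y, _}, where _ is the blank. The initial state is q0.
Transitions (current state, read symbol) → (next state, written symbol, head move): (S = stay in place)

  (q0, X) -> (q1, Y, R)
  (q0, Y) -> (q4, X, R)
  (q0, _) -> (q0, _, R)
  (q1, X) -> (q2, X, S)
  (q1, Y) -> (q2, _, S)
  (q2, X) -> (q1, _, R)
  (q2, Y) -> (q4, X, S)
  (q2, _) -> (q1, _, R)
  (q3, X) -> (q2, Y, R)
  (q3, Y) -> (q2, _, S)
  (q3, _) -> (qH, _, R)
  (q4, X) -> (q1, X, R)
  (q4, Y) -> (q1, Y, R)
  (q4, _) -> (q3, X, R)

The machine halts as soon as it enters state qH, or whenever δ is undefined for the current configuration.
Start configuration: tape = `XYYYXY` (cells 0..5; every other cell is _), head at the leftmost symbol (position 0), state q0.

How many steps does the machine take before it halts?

q0 | [X]YYYXY_   read X → write Y, move R, go to q1
q1 | Y[Y]YYXY_   read Y → write _, move S, go to q2
q2 | Y[_]YYXY_   read _ → write _, move R, go to q1
q1 | Y_[Y]YXY_   read Y → write _, move S, go to q2
q2 | Y_[_]YXY_   read _ → write _, move R, go to q1
q1 | Y__[Y]XY_   read Y → write _, move S, go to q2
q2 | Y__[_]XY_   read _ → write _, move R, go to q1
q1 | Y___[X]Y_   read X → write X, move S, go to q2
q2 | Y___[X]Y_   read X → write _, move R, go to q1
q1 | Y____[Y]_   read Y → write _, move S, go to q2
q2 | Y____[_]_   read _ → write _, move R, go to q1
q1 | Y_____[_]
M halts after 11 transitions.

11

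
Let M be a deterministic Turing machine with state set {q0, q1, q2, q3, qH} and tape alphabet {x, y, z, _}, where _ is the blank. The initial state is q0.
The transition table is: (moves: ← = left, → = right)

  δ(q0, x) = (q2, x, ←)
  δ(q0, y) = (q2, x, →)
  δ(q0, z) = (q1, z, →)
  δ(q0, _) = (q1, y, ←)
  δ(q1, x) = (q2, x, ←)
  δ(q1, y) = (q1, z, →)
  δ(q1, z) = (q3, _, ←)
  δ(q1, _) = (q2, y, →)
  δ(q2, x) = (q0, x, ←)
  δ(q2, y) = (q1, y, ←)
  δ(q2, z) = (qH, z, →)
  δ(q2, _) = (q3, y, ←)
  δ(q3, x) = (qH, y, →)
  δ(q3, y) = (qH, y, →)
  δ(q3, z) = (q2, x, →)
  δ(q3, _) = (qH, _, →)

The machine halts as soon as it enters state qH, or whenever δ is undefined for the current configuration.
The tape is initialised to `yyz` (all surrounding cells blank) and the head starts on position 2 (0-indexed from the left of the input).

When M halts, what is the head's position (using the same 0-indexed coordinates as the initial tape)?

q0 | yy[z]__   read z → write z, move →, go to q1
q1 | yyz[_]_   read _ → write y, move →, go to q2
q2 | yyzy[_]   read _ → write y, move ←, go to q3
q3 | yyz[y]y   read y → write y, move →, go to qH
qH | yyzy[y]
At halt the head is at cell 4.

4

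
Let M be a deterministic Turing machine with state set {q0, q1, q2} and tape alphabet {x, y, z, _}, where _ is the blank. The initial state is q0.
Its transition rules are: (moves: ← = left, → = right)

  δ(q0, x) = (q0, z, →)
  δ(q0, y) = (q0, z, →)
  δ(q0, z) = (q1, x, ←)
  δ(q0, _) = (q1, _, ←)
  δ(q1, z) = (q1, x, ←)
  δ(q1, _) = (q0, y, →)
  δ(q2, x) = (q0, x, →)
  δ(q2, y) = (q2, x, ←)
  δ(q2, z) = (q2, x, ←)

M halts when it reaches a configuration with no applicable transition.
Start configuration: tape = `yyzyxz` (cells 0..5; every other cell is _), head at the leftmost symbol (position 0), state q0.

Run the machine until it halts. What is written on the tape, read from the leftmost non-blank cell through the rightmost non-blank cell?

yxxxxxx

q0 | _[y]yzyxz   read y → write z, move →, go to q0
q0 | _z[y]zyxz   read y → write z, move →, go to q0
q0 | _zz[z]yxz   read z → write x, move ←, go to q1
q1 | _z[z]xyxz   read z → write x, move ←, go to q1
q1 | _[z]xxyxz   read z → write x, move ←, go to q1
q1 | [_]xxxyxz   read _ → write y, move →, go to q0
q0 | y[x]xxyxz   read x → write z, move →, go to q0
q0 | yz[x]xyxz   read x → write z, move →, go to q0
q0 | yzz[x]yxz   read x → write z, move →, go to q0
q0 | yzzz[y]xz   read y → write z, move →, go to q0
q0 | yzzzz[x]z   read x → write z, move →, go to q0
q0 | yzzzzz[z]   read z → write x, move ←, go to q1
q1 | yzzzz[z]x   read z → write x, move ←, go to q1
q1 | yzzz[z]xx   read z → write x, move ←, go to q1
q1 | yzz[z]xxx   read z → write x, move ←, go to q1
q1 | yz[z]xxxx   read z → write x, move ←, go to q1
q1 | y[z]xxxxx   read z → write x, move ←, go to q1
q1 | [y]xxxxxx
The non-blank tape span at halt is yxxxxxx.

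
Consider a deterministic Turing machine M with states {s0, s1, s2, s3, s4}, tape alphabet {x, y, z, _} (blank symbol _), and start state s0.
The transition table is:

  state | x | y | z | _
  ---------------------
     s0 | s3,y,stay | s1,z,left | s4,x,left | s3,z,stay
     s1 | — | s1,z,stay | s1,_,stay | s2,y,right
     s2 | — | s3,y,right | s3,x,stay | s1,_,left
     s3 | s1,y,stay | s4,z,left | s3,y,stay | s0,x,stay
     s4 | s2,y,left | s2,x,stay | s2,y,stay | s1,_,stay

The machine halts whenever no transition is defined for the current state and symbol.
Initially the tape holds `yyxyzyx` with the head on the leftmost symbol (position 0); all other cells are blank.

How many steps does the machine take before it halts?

16

s0 | _[y]yxyzyx   read y → write z, move left, go to s1
s1 | [_]zyxyzyx   read _ → write y, move right, go to s2
s2 | y[z]yxyzyx   read z → write x, move stay, go to s3
s3 | y[x]yxyzyx   read x → write y, move stay, go to s1
s1 | y[y]yxyzyx   read y → write z, move stay, go to s1
s1 | y[z]yxyzyx   read z → write _, move stay, go to s1
s1 | y[_]yxyzyx   read _ → write y, move right, go to s2
s2 | yy[y]xyzyx   read y → write y, move right, go to s3
s3 | yyy[x]yzyx   read x → write y, move stay, go to s1
s1 | yyy[y]yzyx   read y → write z, move stay, go to s1
s1 | yyy[z]yzyx   read z → write _, move stay, go to s1
s1 | yyy[_]yzyx   read _ → write y, move right, go to s2
s2 | yyyy[y]zyx   read y → write y, move right, go to s3
s3 | yyyyy[z]yx   read z → write y, move stay, go to s3
s3 | yyyyy[y]yx   read y → write z, move left, go to s4
s4 | yyyy[y]zyx   read y → write x, move stay, go to s2
s2 | yyyy[x]zyx
M halts after 16 transitions.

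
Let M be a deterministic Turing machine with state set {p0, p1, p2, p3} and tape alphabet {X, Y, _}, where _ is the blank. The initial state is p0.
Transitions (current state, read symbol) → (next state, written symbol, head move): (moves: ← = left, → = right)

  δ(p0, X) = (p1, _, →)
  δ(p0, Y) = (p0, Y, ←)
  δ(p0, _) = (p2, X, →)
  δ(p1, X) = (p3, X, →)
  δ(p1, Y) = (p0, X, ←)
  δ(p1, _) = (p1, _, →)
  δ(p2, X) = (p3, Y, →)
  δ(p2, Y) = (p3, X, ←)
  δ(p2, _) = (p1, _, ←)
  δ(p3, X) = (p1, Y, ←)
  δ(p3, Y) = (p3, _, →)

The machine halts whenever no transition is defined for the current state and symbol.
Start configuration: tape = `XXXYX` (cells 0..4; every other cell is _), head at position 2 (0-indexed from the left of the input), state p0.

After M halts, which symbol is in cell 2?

state=p0 head=2 tape=XX[X]YX_   (p0,X)→(p1,_,→)
state=p1 head=3 tape=XX_[Y]X_   (p1,Y)→(p0,X,←)
state=p0 head=2 tape=XX[_]XX_   (p0,_)→(p2,X,→)
state=p2 head=3 tape=XXX[X]X_   (p2,X)→(p3,Y,→)
state=p3 head=4 tape=XXXY[X]_   (p3,X)→(p1,Y,←)
state=p1 head=3 tape=XXX[Y]Y_   (p1,Y)→(p0,X,←)
state=p0 head=2 tape=XX[X]XY_   (p0,X)→(p1,_,→)
state=p1 head=3 tape=XX_[X]Y_   (p1,X)→(p3,X,→)
state=p3 head=4 tape=XX_X[Y]_   (p3,Y)→(p3,_,→)
state=p3 head=5 tape=XX_X_[_]
Cell 2 holds _ when M halts.

_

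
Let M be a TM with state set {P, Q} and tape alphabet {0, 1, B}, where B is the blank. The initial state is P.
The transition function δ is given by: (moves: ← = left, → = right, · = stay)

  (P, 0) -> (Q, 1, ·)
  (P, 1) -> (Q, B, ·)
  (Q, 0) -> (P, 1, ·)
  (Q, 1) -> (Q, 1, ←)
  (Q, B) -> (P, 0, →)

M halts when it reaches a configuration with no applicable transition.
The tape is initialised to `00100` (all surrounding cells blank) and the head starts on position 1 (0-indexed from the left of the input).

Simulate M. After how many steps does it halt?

23

state=P head=1 tape=0[0]100B   (P,0)→(Q,1,·)
state=Q head=1 tape=0[1]100B   (Q,1)→(Q,1,←)
state=Q head=0 tape=[0]1100B   (Q,0)→(P,1,·)
state=P head=0 tape=[1]1100B   (P,1)→(Q,B,·)
state=Q head=0 tape=[B]1100B   (Q,B)→(P,0,→)
state=P head=1 tape=0[1]100B   (P,1)→(Q,B,·)
state=Q head=1 tape=0[B]100B   (Q,B)→(P,0,→)
state=P head=2 tape=00[1]00B   (P,1)→(Q,B,·)
state=Q head=2 tape=00[B]00B   (Q,B)→(P,0,→)
state=P head=3 tape=000[0]0B   (P,0)→(Q,1,·)
state=Q head=3 tape=000[1]0B   (Q,1)→(Q,1,←)
state=Q head=2 tape=00[0]10B   (Q,0)→(P,1,·)
state=P head=2 tape=00[1]10B   (P,1)→(Q,B,·)
state=Q head=2 tape=00[B]10B   (Q,B)→(P,0,→)
state=P head=3 tape=000[1]0B   (P,1)→(Q,B,·)
state=Q head=3 tape=000[B]0B   (Q,B)→(P,0,→)
state=P head=4 tape=0000[0]B   (P,0)→(Q,1,·)
state=Q head=4 tape=0000[1]B   (Q,1)→(Q,1,←)
state=Q head=3 tape=000[0]1B   (Q,0)→(P,1,·)
state=P head=3 tape=000[1]1B   (P,1)→(Q,B,·)
state=Q head=3 tape=000[B]1B   (Q,B)→(P,0,→)
state=P head=4 tape=0000[1]B   (P,1)→(Q,B,·)
state=Q head=4 tape=0000[B]B   (Q,B)→(P,0,→)
state=P head=5 tape=00000[B]
M halts after 23 transitions.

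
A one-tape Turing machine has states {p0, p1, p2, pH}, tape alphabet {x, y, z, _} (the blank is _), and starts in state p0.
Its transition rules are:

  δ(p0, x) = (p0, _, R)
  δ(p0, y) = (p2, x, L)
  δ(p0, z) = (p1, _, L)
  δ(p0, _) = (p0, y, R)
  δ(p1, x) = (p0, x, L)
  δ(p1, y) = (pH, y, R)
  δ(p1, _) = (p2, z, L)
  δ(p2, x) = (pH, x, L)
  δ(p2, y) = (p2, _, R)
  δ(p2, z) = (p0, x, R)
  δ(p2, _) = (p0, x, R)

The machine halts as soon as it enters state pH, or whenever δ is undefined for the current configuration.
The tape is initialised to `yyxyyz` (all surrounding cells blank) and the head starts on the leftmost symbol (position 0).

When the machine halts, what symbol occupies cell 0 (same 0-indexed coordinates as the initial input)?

x

p0 | _[y]yxyyz   read y → write x, move L, go to p2
p2 | [_]xyxyyz   read _ → write x, move R, go to p0
p0 | x[x]yxyyz   read x → write _, move R, go to p0
p0 | x_[y]xyyz   read y → write x, move L, go to p2
p2 | x[_]xxyyz   read _ → write x, move R, go to p0
p0 | xx[x]xyyz   read x → write _, move R, go to p0
p0 | xx_[x]yyz   read x → write _, move R, go to p0
p0 | xx__[y]yz   read y → write x, move L, go to p2
p2 | xx_[_]xyz   read _ → write x, move R, go to p0
p0 | xx_x[x]yz   read x → write _, move R, go to p0
p0 | xx_x_[y]z   read y → write x, move L, go to p2
p2 | xx_x[_]xz   read _ → write x, move R, go to p0
p0 | xx_xx[x]z   read x → write _, move R, go to p0
p0 | xx_xx_[z]   read z → write _, move L, go to p1
p1 | xx_xx[_]_   read _ → write z, move L, go to p2
p2 | xx_x[x]z_   read x → write x, move L, go to pH
pH | xx_[x]xz_
Cell 0 holds x when M halts.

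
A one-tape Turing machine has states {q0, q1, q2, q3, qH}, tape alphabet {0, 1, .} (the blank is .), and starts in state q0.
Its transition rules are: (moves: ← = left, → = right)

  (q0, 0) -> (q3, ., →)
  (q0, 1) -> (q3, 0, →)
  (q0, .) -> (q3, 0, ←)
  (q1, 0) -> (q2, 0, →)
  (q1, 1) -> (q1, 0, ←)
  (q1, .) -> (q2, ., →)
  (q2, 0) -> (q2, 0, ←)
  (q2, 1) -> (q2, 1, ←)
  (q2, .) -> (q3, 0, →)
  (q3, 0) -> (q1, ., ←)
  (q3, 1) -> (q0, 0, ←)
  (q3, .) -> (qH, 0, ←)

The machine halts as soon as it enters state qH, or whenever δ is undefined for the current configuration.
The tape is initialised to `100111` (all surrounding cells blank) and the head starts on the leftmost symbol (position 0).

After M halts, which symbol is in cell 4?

q0 | [1]00111.   read 1 → write 0, move →, go to q3
q3 | 0[0]0111.   read 0 → write ., move ←, go to q1
q1 | [0].0111.   read 0 → write 0, move →, go to q2
q2 | 0[.]0111.   read . → write 0, move →, go to q3
q3 | 00[0]111.   read 0 → write ., move ←, go to q1
q1 | 0[0].111.   read 0 → write 0, move →, go to q2
q2 | 00[.]111.   read . → write 0, move →, go to q3
q3 | 000[1]11.   read 1 → write 0, move ←, go to q0
q0 | 00[0]011.   read 0 → write ., move →, go to q3
q3 | 00.[0]11.   read 0 → write ., move ←, go to q1
q1 | 00[.].11.   read . → write ., move →, go to q2
q2 | 00.[.]11.   read . → write 0, move →, go to q3
q3 | 00.0[1]1.   read 1 → write 0, move ←, go to q0
q0 | 00.[0]01.   read 0 → write ., move →, go to q3
q3 | 00..[0]1.   read 0 → write ., move ←, go to q1
q1 | 00.[.].1.   read . → write ., move →, go to q2
q2 | 00..[.]1.   read . → write 0, move →, go to q3
q3 | 00..0[1].   read 1 → write 0, move ←, go to q0
q0 | 00..[0]0.   read 0 → write ., move →, go to q3
q3 | 00...[0].   read 0 → write ., move ←, go to q1
q1 | 00..[.]..   read . → write ., move →, go to q2
q2 | 00...[.].   read . → write 0, move →, go to q3
q3 | 00...0[.]   read . → write 0, move ←, go to qH
qH | 00...[0]0
Cell 4 holds . when M halts.

.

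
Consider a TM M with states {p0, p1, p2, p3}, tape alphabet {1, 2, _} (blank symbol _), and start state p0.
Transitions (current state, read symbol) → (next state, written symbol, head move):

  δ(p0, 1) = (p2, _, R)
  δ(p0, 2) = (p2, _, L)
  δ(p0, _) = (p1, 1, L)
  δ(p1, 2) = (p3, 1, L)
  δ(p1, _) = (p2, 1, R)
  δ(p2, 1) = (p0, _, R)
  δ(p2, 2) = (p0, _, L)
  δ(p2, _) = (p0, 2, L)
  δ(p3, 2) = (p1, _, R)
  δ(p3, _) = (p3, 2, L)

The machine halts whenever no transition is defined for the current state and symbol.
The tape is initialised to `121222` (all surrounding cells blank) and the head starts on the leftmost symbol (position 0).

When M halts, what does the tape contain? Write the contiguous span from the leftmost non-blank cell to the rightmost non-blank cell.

1111__2

state=p0 head=0 tape=_[1]21222   (p0,1)→(p2,_,R)
state=p2 head=1 tape=__[2]1222   (p2,2)→(p0,_,L)
state=p0 head=0 tape=_[_]_1222   (p0,_)→(p1,1,L)
state=p1 head=-1 tape=[_]1_1222   (p1,_)→(p2,1,R)
state=p2 head=0 tape=1[1]_1222   (p2,1)→(p0,_,R)
state=p0 head=1 tape=1_[_]1222   (p0,_)→(p1,1,L)
state=p1 head=0 tape=1[_]11222   (p1,_)→(p2,1,R)
state=p2 head=1 tape=11[1]1222   (p2,1)→(p0,_,R)
state=p0 head=2 tape=11_[1]222   (p0,1)→(p2,_,R)
state=p2 head=3 tape=11__[2]22   (p2,2)→(p0,_,L)
state=p0 head=2 tape=11_[_]_22   (p0,_)→(p1,1,L)
state=p1 head=1 tape=11[_]1_22   (p1,_)→(p2,1,R)
state=p2 head=2 tape=111[1]_22   (p2,1)→(p0,_,R)
state=p0 head=3 tape=111_[_]22   (p0,_)→(p1,1,L)
state=p1 head=2 tape=111[_]122   (p1,_)→(p2,1,R)
state=p2 head=3 tape=1111[1]22   (p2,1)→(p0,_,R)
state=p0 head=4 tape=1111_[2]2   (p0,2)→(p2,_,L)
state=p2 head=3 tape=1111[_]_2   (p2,_)→(p0,2,L)
state=p0 head=2 tape=111[1]2_2   (p0,1)→(p2,_,R)
state=p2 head=3 tape=111_[2]_2   (p2,2)→(p0,_,L)
state=p0 head=2 tape=111[_]__2   (p0,_)→(p1,1,L)
state=p1 head=1 tape=11[1]1__2
The non-blank tape span at halt is 1111__2.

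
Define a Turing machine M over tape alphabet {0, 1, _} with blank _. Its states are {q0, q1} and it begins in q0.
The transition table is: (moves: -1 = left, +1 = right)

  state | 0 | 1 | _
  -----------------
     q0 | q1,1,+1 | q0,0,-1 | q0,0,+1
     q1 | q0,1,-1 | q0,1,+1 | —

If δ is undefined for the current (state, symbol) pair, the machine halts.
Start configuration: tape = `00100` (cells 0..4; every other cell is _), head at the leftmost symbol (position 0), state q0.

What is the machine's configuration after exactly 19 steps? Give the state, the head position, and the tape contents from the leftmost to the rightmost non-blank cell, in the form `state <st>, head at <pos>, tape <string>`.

state=q0 head=0 tape=__[0]0100   (q0,0)→(q1,1,+1)
state=q1 head=1 tape=__1[0]100   (q1,0)→(q0,1,-1)
state=q0 head=0 tape=__[1]1100   (q0,1)→(q0,0,-1)
state=q0 head=-1 tape=_[_]01100   (q0,_)→(q0,0,+1)
state=q0 head=0 tape=_0[0]1100   (q0,0)→(q1,1,+1)
state=q1 head=1 tape=_01[1]100   (q1,1)→(q0,1,+1)
state=q0 head=2 tape=_011[1]00   (q0,1)→(q0,0,-1)
state=q0 head=1 tape=_01[1]000   (q0,1)→(q0,0,-1)
state=q0 head=0 tape=_0[1]0000   (q0,1)→(q0,0,-1)
state=q0 head=-1 tape=_[0]00000   (q0,0)→(q1,1,+1)
state=q1 head=0 tape=_1[0]0000   (q1,0)→(q0,1,-1)
state=q0 head=-1 tape=_[1]10000   (q0,1)→(q0,0,-1)
state=q0 head=-2 tape=[_]010000   (q0,_)→(q0,0,+1)
state=q0 head=-1 tape=0[0]10000   (q0,0)→(q1,1,+1)
state=q1 head=0 tape=01[1]0000   (q1,1)→(q0,1,+1)
state=q0 head=1 tape=011[0]000   (q0,0)→(q1,1,+1)
state=q1 head=2 tape=0111[0]00   (q1,0)→(q0,1,-1)
state=q0 head=1 tape=011[1]100   (q0,1)→(q0,0,-1)
state=q0 head=0 tape=01[1]0100   (q0,1)→(q0,0,-1)
state=q0 head=-1 tape=0[1]00100
After 19 steps: state q0, head at -1, tape 0100100.

state q0, head at -1, tape 0100100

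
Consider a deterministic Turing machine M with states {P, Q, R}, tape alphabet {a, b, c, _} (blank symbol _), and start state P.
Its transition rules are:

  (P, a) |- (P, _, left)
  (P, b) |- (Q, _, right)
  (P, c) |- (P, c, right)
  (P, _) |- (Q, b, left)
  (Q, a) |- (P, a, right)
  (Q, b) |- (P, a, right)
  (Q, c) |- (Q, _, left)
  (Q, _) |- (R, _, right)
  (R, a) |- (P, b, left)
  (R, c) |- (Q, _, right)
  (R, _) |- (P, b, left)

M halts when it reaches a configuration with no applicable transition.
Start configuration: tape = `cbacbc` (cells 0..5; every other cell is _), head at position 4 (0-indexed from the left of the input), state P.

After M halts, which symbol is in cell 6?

state=P head=4 tape=cbac[b]c__   (P,b)→(Q,_,right)
state=Q head=5 tape=cbac_[c]__   (Q,c)→(Q,_,left)
state=Q head=4 tape=cbac[_]___   (Q,_)→(R,_,right)
state=R head=5 tape=cbac_[_]__   (R,_)→(P,b,left)
state=P head=4 tape=cbac[_]b__   (P,_)→(Q,b,left)
state=Q head=3 tape=cba[c]bb__   (Q,c)→(Q,_,left)
state=Q head=2 tape=cb[a]_bb__   (Q,a)→(P,a,right)
state=P head=3 tape=cba[_]bb__   (P,_)→(Q,b,left)
state=Q head=2 tape=cb[a]bbb__   (Q,a)→(P,a,right)
state=P head=3 tape=cba[b]bb__   (P,b)→(Q,_,right)
state=Q head=4 tape=cba_[b]b__   (Q,b)→(P,a,right)
state=P head=5 tape=cba_a[b]__   (P,b)→(Q,_,right)
state=Q head=6 tape=cba_a_[_]_   (Q,_)→(R,_,right)
state=R head=7 tape=cba_a__[_]   (R,_)→(P,b,left)
state=P head=6 tape=cba_a_[_]b   (P,_)→(Q,b,left)
state=Q head=5 tape=cba_a[_]bb   (Q,_)→(R,_,right)
state=R head=6 tape=cba_a_[b]b
Cell 6 holds b when M halts.

b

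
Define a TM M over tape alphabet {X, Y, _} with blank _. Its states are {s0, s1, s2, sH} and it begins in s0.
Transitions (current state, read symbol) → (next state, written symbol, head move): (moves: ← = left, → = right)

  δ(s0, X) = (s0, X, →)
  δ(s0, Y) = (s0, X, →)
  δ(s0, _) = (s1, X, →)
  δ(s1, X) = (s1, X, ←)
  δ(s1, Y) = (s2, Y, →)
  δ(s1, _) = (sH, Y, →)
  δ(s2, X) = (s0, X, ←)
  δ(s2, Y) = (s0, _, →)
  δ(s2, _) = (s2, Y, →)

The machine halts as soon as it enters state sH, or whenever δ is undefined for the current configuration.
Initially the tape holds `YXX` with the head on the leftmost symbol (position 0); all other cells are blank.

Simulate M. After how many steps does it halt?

5

s0 | [Y]XX___   read Y → write X, move →, go to s0
s0 | X[X]X___   read X → write X, move →, go to s0
s0 | XX[X]___   read X → write X, move →, go to s0
s0 | XXX[_]__   read _ → write X, move →, go to s1
s1 | XXXX[_]_   read _ → write Y, move →, go to sH
sH | XXXXY[_]
M halts after 5 transitions.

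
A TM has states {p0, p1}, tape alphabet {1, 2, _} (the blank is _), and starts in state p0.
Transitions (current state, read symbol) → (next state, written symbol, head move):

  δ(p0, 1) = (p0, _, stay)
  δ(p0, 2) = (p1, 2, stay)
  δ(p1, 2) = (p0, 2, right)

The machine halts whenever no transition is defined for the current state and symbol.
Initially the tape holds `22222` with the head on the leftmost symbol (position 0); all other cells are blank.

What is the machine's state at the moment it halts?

p0 | [2]2222_   read 2 → write 2, move stay, go to p1
p1 | [2]2222_   read 2 → write 2, move right, go to p0
p0 | 2[2]222_   read 2 → write 2, move stay, go to p1
p1 | 2[2]222_   read 2 → write 2, move right, go to p0
p0 | 22[2]22_   read 2 → write 2, move stay, go to p1
p1 | 22[2]22_   read 2 → write 2, move right, go to p0
p0 | 222[2]2_   read 2 → write 2, move stay, go to p1
p1 | 222[2]2_   read 2 → write 2, move right, go to p0
p0 | 2222[2]_   read 2 → write 2, move stay, go to p1
p1 | 2222[2]_   read 2 → write 2, move right, go to p0
p0 | 22222[_]
No transition is defined for (p0, _); M halts in state p0.

p0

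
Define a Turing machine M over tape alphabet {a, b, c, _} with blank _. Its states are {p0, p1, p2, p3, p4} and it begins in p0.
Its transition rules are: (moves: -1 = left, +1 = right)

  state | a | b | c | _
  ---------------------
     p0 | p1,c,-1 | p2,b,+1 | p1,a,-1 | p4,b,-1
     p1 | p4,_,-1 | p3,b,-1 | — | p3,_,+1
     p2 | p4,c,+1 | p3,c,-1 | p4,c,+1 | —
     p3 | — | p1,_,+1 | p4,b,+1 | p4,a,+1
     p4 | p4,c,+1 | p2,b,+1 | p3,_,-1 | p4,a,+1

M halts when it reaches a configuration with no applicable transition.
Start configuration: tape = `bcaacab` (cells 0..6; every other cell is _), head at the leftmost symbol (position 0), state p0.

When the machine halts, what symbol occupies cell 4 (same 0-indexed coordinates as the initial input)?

state=p0 head=0 tape=[b]caacab_   (p0,b)→(p2,b,+1)
state=p2 head=1 tape=b[c]aacab_   (p2,c)→(p4,c,+1)
state=p4 head=2 tape=bc[a]acab_   (p4,a)→(p4,c,+1)
state=p4 head=3 tape=bcc[a]cab_   (p4,a)→(p4,c,+1)
state=p4 head=4 tape=bccc[c]ab_   (p4,c)→(p3,_,-1)
state=p3 head=3 tape=bcc[c]_ab_   (p3,c)→(p4,b,+1)
state=p4 head=4 tape=bccb[_]ab_   (p4,_)→(p4,a,+1)
state=p4 head=5 tape=bccba[a]b_   (p4,a)→(p4,c,+1)
state=p4 head=6 tape=bccbac[b]_   (p4,b)→(p2,b,+1)
state=p2 head=7 tape=bccbacb[_]
Cell 4 holds a when M halts.

a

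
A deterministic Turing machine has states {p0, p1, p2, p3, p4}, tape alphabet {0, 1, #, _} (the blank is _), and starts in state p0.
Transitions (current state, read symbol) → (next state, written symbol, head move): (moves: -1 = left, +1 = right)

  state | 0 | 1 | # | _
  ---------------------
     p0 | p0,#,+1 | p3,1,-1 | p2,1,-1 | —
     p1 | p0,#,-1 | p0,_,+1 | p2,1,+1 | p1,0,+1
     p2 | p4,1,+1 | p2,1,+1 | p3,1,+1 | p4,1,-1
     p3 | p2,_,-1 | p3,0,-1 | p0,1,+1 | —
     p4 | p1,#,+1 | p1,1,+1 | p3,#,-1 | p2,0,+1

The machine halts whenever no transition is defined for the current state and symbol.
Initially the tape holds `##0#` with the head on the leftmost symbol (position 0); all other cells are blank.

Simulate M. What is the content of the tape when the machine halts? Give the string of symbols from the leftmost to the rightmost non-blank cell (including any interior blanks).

state=p0 head=0 tape=__[#]#0#   (p0,#)→(p2,1,-1)
state=p2 head=-1 tape=_[_]1#0#   (p2,_)→(p4,1,-1)
state=p4 head=-2 tape=[_]11#0#   (p4,_)→(p2,0,+1)
state=p2 head=-1 tape=0[1]1#0#   (p2,1)→(p2,1,+1)
state=p2 head=0 tape=01[1]#0#   (p2,1)→(p2,1,+1)
state=p2 head=1 tape=011[#]0#   (p2,#)→(p3,1,+1)
state=p3 head=2 tape=0111[0]#   (p3,0)→(p2,_,-1)
state=p2 head=1 tape=011[1]_#   (p2,1)→(p2,1,+1)
state=p2 head=2 tape=0111[_]#   (p2,_)→(p4,1,-1)
state=p4 head=1 tape=011[1]1#   (p4,1)→(p1,1,+1)
state=p1 head=2 tape=0111[1]#   (p1,1)→(p0,_,+1)
state=p0 head=3 tape=0111_[#]   (p0,#)→(p2,1,-1)
state=p2 head=2 tape=0111[_]1   (p2,_)→(p4,1,-1)
state=p4 head=1 tape=011[1]11   (p4,1)→(p1,1,+1)
state=p1 head=2 tape=0111[1]1   (p1,1)→(p0,_,+1)
state=p0 head=3 tape=0111_[1]   (p0,1)→(p3,1,-1)
state=p3 head=2 tape=0111[_]1
The non-blank tape span at halt is 0111_1.

0111_1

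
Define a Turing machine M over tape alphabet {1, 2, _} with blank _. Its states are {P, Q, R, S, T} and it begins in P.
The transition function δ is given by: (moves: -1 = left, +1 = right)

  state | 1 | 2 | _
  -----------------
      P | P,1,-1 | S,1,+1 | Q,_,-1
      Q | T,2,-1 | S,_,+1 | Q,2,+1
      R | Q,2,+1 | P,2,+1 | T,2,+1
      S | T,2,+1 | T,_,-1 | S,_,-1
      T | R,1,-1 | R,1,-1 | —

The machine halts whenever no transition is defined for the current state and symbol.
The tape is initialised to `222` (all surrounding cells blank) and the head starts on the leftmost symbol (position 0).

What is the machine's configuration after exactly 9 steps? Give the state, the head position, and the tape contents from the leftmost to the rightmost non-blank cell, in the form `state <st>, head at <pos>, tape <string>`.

state=P head=0 tape=_[2]22   (P,2)→(S,1,+1)
state=S head=1 tape=_1[2]2   (S,2)→(T,_,-1)
state=T head=0 tape=_[1]_2   (T,1)→(R,1,-1)
state=R head=-1 tape=[_]1_2   (R,_)→(T,2,+1)
state=T head=0 tape=2[1]_2   (T,1)→(R,1,-1)
state=R head=-1 tape=[2]1_2   (R,2)→(P,2,+1)
state=P head=0 tape=2[1]_2   (P,1)→(P,1,-1)
state=P head=-1 tape=[2]1_2   (P,2)→(S,1,+1)
state=S head=0 tape=1[1]_2   (S,1)→(T,2,+1)
state=T head=1 tape=12[_]2
After 9 steps: state T, head at 1, tape 12_2.

state T, head at 1, tape 12_2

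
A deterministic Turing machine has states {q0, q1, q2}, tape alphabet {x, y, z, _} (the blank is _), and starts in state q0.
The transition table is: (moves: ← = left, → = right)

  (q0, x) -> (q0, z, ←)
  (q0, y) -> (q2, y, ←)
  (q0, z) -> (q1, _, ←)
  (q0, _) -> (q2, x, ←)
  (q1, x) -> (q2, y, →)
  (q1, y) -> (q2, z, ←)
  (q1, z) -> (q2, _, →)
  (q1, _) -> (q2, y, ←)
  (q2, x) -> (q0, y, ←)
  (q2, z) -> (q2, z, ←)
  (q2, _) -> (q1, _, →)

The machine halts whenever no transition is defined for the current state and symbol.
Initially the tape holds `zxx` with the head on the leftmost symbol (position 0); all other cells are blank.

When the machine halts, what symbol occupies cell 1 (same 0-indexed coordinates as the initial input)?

_

state=q0 head=0 tape=__[z]xx   (q0,z)→(q1,_,←)
state=q1 head=-1 tape=_[_]_xx   (q1,_)→(q2,y,←)
state=q2 head=-2 tape=[_]y_xx   (q2,_)→(q1,_,→)
state=q1 head=-1 tape=_[y]_xx   (q1,y)→(q2,z,←)
state=q2 head=-2 tape=[_]z_xx   (q2,_)→(q1,_,→)
state=q1 head=-1 tape=_[z]_xx   (q1,z)→(q2,_,→)
state=q2 head=0 tape=__[_]xx   (q2,_)→(q1,_,→)
state=q1 head=1 tape=___[x]x   (q1,x)→(q2,y,→)
state=q2 head=2 tape=___y[x]   (q2,x)→(q0,y,←)
state=q0 head=1 tape=___[y]y   (q0,y)→(q2,y,←)
state=q2 head=0 tape=__[_]yy   (q2,_)→(q1,_,→)
state=q1 head=1 tape=___[y]y   (q1,y)→(q2,z,←)
state=q2 head=0 tape=__[_]zy   (q2,_)→(q1,_,→)
state=q1 head=1 tape=___[z]y   (q1,z)→(q2,_,→)
state=q2 head=2 tape=____[y]
Cell 1 holds _ when M halts.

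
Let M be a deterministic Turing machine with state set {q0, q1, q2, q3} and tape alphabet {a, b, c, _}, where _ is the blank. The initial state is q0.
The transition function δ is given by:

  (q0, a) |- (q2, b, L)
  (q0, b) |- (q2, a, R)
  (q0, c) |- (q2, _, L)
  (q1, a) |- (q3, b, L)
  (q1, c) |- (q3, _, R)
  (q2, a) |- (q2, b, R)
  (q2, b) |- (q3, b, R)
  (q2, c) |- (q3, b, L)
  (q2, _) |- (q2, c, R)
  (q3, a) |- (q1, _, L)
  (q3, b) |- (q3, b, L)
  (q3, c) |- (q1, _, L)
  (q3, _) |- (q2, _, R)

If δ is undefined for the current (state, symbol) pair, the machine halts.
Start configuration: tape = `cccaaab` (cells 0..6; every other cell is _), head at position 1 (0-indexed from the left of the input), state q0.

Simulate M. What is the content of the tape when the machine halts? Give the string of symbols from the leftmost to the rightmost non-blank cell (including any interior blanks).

b_b_aab

q0 | _c[c]caaab   read c → write _, move L, go to q2
q2 | _[c]_caaab   read c → write b, move L, go to q3
q3 | [_]b_caaab   read _ → write _, move R, go to q2
q2 | _[b]_caaab   read b → write b, move R, go to q3
q3 | _b[_]caaab   read _ → write _, move R, go to q2
q2 | _b_[c]aaab   read c → write b, move L, go to q3
q3 | _b[_]baaab   read _ → write _, move R, go to q2
q2 | _b_[b]aaab   read b → write b, move R, go to q3
q3 | _b_b[a]aab   read a → write _, move L, go to q1
q1 | _b_[b]_aab
The non-blank tape span at halt is b_b_aab.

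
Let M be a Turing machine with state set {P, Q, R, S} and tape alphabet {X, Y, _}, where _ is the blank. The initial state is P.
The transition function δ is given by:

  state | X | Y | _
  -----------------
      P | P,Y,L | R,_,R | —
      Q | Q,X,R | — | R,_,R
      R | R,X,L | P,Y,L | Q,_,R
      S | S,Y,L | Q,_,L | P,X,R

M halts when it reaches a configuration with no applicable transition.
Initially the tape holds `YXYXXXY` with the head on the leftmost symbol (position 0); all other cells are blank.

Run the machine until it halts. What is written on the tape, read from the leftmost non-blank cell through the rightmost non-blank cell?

P | [Y]XYXXXY   read Y → write _, move R, go to R
R | _[X]YXXXY   read X → write X, move L, go to R
R | [_]XYXXXY   read _ → write _, move R, go to Q
Q | _[X]YXXXY   read X → write X, move R, go to Q
Q | _X[Y]XXXY
The non-blank tape span at halt is XYXXXY.

XYXXXY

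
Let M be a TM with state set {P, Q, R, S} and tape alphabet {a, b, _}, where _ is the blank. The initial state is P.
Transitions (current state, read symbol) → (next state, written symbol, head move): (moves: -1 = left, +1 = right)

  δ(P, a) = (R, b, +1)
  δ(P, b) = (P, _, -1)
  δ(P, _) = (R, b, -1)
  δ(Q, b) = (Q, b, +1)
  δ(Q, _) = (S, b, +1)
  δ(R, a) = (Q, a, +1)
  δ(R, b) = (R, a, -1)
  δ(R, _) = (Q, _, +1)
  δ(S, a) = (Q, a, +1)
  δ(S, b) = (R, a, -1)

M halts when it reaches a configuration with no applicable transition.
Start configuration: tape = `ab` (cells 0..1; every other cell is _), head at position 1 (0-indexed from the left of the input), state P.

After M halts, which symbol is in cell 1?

P | a[b]__   read b → write _, move -1, go to P
P | [a]___   read a → write b, move +1, go to R
R | b[_]__   read _ → write _, move +1, go to Q
Q | b_[_]_   read _ → write b, move +1, go to S
S | b_b[_]
Cell 1 holds _ when M halts.

_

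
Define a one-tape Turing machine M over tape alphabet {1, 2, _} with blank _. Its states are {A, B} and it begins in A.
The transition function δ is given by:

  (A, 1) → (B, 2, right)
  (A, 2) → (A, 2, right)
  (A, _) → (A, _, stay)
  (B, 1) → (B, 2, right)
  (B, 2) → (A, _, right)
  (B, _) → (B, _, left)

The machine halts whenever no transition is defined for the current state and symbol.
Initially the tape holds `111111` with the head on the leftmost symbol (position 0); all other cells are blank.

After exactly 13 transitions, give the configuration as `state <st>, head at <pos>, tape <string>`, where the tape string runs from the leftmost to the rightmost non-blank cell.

state=A head=0 tape=[1]11111_   (A,1)→(B,2,right)
state=B head=1 tape=2[1]1111_   (B,1)→(B,2,right)
state=B head=2 tape=22[1]111_   (B,1)→(B,2,right)
state=B head=3 tape=222[1]11_   (B,1)→(B,2,right)
state=B head=4 tape=2222[1]1_   (B,1)→(B,2,right)
state=B head=5 tape=22222[1]_   (B,1)→(B,2,right)
state=B head=6 tape=222222[_]   (B,_)→(B,_,left)
state=B head=5 tape=22222[2]_   (B,2)→(A,_,right)
state=A head=6 tape=22222_[_]   (A,_)→(A,_,stay)
state=A head=6 tape=22222_[_]   (A,_)→(A,_,stay)
state=A head=6 tape=22222_[_]   (A,_)→(A,_,stay)
state=A head=6 tape=22222_[_]   (A,_)→(A,_,stay)
state=A head=6 tape=22222_[_]   (A,_)→(A,_,stay)
state=A head=6 tape=22222_[_]
After 13 steps: state A, head at 6, tape 22222.

state A, head at 6, tape 22222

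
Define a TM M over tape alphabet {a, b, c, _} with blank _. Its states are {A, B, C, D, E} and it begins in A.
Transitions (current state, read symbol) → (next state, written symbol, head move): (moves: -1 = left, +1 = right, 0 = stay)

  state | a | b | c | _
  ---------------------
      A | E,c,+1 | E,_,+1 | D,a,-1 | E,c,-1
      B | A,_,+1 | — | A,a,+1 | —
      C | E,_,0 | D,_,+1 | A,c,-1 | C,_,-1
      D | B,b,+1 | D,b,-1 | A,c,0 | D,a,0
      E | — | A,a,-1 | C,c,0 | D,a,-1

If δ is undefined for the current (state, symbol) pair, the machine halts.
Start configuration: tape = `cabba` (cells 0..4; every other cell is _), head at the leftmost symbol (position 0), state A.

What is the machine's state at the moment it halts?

E

A | _[c]abba   read c → write a, move -1, go to D
D | [_]aabba   read _ → write a, move 0, go to D
D | [a]aabba   read a → write b, move +1, go to B
B | b[a]abba   read a → write _, move +1, go to A
A | b_[a]bba   read a → write c, move +1, go to E
E | b_c[b]ba   read b → write a, move -1, go to A
A | b_[c]aba   read c → write a, move -1, go to D
D | b[_]aaba   read _ → write a, move 0, go to D
D | b[a]aaba   read a → write b, move +1, go to B
B | bb[a]aba   read a → write _, move +1, go to A
A | bb_[a]ba   read a → write c, move +1, go to E
E | bb_c[b]a   read b → write a, move -1, go to A
A | bb_[c]aa   read c → write a, move -1, go to D
D | bb[_]aaa   read _ → write a, move 0, go to D
D | bb[a]aaa   read a → write b, move +1, go to B
B | bbb[a]aa   read a → write _, move +1, go to A
A | bbb_[a]a   read a → write c, move +1, go to E
E | bbb_c[a]
No transition is defined for (E, a); M halts in state E.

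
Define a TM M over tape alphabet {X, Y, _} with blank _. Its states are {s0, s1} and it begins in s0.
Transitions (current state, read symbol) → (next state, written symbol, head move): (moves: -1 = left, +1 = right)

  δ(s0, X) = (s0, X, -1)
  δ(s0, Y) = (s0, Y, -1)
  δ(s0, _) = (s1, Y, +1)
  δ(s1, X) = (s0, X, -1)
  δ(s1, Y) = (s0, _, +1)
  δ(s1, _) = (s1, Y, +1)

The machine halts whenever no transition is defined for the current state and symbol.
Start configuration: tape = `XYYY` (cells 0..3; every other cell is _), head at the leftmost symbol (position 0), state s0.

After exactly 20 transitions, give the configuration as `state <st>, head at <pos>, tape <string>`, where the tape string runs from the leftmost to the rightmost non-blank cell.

s0 | ___[X]YYY   read X → write X, move -1, go to s0
s0 | __[_]XYYY   read _ → write Y, move +1, go to s1
s1 | __Y[X]YYY   read X → write X, move -1, go to s0
s0 | __[Y]XYYY   read Y → write Y, move -1, go to s0
s0 | _[_]YXYYY   read _ → write Y, move +1, go to s1
s1 | _Y[Y]XYYY   read Y → write _, move +1, go to s0
s0 | _Y_[X]YYY   read X → write X, move -1, go to s0
s0 | _Y[_]XYYY   read _ → write Y, move +1, go to s1
s1 | _YY[X]YYY   read X → write X, move -1, go to s0
s0 | _Y[Y]XYYY   read Y → write Y, move -1, go to s0
s0 | _[Y]YXYYY   read Y → write Y, move -1, go to s0
s0 | [_]YYXYYY   read _ → write Y, move +1, go to s1
s1 | Y[Y]YXYYY   read Y → write _, move +1, go to s0
s0 | Y_[Y]XYYY   read Y → write Y, move -1, go to s0
s0 | Y[_]YXYYY   read _ → write Y, move +1, go to s1
s1 | YY[Y]XYYY   read Y → write _, move +1, go to s0
s0 | YY_[X]YYY   read X → write X, move -1, go to s0
s0 | YY[_]XYYY   read _ → write Y, move +1, go to s1
s1 | YYY[X]YYY   read X → write X, move -1, go to s0
s0 | YY[Y]XYYY   read Y → write Y, move -1, go to s0
s0 | Y[Y]YXYYY
After 20 steps: state s0, head at -2, tape YYYXYYY.

state s0, head at -2, tape YYYXYYY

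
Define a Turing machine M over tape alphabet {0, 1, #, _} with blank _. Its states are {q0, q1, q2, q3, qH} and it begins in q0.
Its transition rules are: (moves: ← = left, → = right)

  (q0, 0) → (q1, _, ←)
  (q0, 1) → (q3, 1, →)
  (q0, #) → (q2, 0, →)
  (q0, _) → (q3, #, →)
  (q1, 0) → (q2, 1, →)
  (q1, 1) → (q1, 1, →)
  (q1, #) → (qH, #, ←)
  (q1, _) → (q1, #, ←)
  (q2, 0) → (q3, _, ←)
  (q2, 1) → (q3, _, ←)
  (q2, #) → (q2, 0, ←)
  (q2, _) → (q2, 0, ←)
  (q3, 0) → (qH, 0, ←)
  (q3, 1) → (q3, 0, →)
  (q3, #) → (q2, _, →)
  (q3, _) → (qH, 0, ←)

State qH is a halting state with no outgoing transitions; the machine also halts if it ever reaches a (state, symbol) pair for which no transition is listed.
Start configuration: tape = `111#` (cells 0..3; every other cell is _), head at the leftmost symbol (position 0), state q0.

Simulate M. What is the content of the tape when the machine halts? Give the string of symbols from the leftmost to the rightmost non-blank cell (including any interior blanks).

q0 | [1]11#_   read 1 → write 1, move →, go to q3
q3 | 1[1]1#_   read 1 → write 0, move →, go to q3
q3 | 10[1]#_   read 1 → write 0, move →, go to q3
q3 | 100[#]_   read # → write _, move →, go to q2
q2 | 100_[_]   read _ → write 0, move ←, go to q2
q2 | 100[_]0   read _ → write 0, move ←, go to q2
q2 | 10[0]00   read 0 → write _, move ←, go to q3
q3 | 1[0]_00   read 0 → write 0, move ←, go to qH
qH | [1]0_00
The non-blank tape span at halt is 10_00.

10_00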